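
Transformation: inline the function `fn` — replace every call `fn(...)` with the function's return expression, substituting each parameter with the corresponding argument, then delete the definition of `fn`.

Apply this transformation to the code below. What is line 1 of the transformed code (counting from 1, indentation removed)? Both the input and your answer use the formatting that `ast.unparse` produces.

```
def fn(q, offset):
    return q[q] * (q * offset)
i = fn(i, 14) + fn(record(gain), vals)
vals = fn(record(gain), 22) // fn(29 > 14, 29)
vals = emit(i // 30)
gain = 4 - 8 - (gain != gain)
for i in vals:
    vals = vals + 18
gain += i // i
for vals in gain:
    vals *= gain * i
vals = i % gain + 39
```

i = i[i] * (i * 14) + record(gain)[record(gain)] * (record(gain) * vals)

Transformed code:
i = i[i] * (i * 14) + record(gain)[record(gain)] * (record(gain) * vals)
vals = record(gain)[record(gain)] * (record(gain) * 22) // ((29 > 14)[29 > 14] * ((29 > 14) * 29))
vals = emit(i // 30)
gain = 4 - 8 - (gain != gain)
for i in vals:
    vals = vals + 18
gain += i // i
for vals in gain:
    vals *= gain * i
vals = i % gain + 39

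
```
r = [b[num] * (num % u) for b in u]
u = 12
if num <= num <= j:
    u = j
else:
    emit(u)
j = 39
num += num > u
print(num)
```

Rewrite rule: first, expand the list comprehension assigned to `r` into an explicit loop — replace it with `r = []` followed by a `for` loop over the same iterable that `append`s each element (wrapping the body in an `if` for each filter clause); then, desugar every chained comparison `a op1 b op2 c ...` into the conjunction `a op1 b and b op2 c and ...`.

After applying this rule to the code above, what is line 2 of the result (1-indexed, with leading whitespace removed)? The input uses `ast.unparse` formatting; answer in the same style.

Transformed code:
r = []
for b in u:
    r.append(b[num] * (num % u))
u = 12
if num <= num and num <= j:
    u = j
else:
    emit(u)
j = 39
num += num > u
print(num)

for b in u:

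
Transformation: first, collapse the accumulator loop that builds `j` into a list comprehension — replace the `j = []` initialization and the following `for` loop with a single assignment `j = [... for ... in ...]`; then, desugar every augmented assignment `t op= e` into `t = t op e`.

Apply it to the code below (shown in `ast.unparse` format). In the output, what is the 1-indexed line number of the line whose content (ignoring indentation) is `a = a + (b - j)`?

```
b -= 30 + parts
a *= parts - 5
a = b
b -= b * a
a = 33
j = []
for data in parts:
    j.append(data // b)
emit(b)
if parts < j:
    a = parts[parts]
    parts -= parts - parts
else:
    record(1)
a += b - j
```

Transformed code:
b = b - (30 + parts)
a = a * (parts - 5)
a = b
b = b - b * a
a = 33
j = [data // b for data in parts]
emit(b)
if parts < j:
    a = parts[parts]
    parts = parts - (parts - parts)
else:
    record(1)
a = a + (b - j)

13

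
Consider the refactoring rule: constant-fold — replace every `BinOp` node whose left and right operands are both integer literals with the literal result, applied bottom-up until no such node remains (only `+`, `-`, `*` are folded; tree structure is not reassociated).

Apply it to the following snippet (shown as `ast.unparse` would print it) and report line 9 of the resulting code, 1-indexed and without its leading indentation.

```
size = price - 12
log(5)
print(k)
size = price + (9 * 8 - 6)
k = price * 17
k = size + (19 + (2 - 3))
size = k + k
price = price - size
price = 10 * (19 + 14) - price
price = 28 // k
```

price = 330 - price

Transformed code:
size = price - 12
log(5)
print(k)
size = price + 66
k = price * 17
k = size + 18
size = k + k
price = price - size
price = 330 - price
price = 28 // k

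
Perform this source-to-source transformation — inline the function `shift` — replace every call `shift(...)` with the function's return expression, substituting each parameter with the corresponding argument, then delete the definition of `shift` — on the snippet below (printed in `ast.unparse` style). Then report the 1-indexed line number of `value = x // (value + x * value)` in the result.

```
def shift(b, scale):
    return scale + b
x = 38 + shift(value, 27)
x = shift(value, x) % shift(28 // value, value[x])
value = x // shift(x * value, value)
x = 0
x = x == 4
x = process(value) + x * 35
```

3

Transformed code:
x = 38 + (27 + value)
x = (x + value) % (value[x] + 28 // value)
value = x // (value + x * value)
x = 0
x = x == 4
x = process(value) + x * 35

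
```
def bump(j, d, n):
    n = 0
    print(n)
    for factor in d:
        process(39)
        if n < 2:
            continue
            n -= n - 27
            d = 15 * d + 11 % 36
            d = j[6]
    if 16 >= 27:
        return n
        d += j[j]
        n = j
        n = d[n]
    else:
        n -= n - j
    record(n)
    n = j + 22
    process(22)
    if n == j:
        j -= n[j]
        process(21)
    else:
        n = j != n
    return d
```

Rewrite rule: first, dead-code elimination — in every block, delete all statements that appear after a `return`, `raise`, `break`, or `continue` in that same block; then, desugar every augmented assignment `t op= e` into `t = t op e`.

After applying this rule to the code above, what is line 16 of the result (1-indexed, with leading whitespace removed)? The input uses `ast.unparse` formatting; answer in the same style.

Transformed code:
def bump(j, d, n):
    n = 0
    print(n)
    for factor in d:
        process(39)
        if n < 2:
            continue
    if 16 >= 27:
        return n
    else:
        n = n - (n - j)
    record(n)
    n = j + 22
    process(22)
    if n == j:
        j = j - n[j]
        process(21)
    else:
        n = j != n
    return d

j = j - n[j]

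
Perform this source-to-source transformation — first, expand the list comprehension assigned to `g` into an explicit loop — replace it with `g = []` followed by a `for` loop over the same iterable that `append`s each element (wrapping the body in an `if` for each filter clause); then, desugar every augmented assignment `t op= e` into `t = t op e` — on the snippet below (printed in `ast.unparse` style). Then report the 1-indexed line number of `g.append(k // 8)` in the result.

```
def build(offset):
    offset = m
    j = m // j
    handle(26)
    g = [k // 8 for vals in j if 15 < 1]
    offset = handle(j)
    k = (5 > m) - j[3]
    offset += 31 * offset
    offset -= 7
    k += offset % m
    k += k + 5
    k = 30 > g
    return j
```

8

Transformed code:
def build(offset):
    offset = m
    j = m // j
    handle(26)
    g = []
    for vals in j:
        if 15 < 1:
            g.append(k // 8)
    offset = handle(j)
    k = (5 > m) - j[3]
    offset = offset + 31 * offset
    offset = offset - 7
    k = k + offset % m
    k = k + (k + 5)
    k = 30 > g
    return j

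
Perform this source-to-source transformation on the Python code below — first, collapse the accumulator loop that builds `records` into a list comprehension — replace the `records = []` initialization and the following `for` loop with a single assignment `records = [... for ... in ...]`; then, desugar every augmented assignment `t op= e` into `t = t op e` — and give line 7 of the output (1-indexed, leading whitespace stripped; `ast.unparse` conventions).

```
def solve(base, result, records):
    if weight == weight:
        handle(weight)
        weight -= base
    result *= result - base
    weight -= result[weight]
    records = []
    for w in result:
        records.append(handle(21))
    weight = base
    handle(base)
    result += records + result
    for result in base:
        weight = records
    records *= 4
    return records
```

records = [handle(21) for w in result]

Transformed code:
def solve(base, result, records):
    if weight == weight:
        handle(weight)
        weight = weight - base
    result = result * (result - base)
    weight = weight - result[weight]
    records = [handle(21) for w in result]
    weight = base
    handle(base)
    result = result + (records + result)
    for result in base:
        weight = records
    records = records * 4
    return records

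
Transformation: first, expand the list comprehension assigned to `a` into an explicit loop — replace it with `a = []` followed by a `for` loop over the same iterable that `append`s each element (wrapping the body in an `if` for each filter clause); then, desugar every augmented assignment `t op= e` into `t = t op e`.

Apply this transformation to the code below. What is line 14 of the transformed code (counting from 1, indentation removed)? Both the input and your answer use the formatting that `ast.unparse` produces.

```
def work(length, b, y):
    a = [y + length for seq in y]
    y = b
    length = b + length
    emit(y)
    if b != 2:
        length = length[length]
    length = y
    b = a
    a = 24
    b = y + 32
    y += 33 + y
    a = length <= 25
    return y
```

Transformed code:
def work(length, b, y):
    a = []
    for seq in y:
        a.append(y + length)
    y = b
    length = b + length
    emit(y)
    if b != 2:
        length = length[length]
    length = y
    b = a
    a = 24
    b = y + 32
    y = y + (33 + y)
    a = length <= 25
    return y

y = y + (33 + y)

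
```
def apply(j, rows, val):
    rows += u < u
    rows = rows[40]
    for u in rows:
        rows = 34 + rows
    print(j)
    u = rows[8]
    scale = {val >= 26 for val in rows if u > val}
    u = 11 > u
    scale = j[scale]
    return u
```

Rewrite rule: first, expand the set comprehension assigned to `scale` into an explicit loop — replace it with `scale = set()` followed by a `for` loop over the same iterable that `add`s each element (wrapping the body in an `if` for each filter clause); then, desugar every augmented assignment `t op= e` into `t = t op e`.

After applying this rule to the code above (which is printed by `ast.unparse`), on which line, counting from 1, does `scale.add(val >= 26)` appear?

Transformed code:
def apply(j, rows, val):
    rows = rows + (u < u)
    rows = rows[40]
    for u in rows:
        rows = 34 + rows
    print(j)
    u = rows[8]
    scale = set()
    for val in rows:
        if u > val:
            scale.add(val >= 26)
    u = 11 > u
    scale = j[scale]
    return u

11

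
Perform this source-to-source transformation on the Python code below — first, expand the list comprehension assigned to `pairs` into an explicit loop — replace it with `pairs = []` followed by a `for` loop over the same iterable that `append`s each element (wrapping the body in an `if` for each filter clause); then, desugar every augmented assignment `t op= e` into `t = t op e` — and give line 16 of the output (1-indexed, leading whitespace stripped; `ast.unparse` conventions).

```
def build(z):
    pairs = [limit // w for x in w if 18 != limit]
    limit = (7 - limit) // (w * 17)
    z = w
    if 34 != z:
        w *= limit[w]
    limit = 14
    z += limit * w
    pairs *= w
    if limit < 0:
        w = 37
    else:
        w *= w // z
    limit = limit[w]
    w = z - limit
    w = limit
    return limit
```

w = w * (w // z)

Transformed code:
def build(z):
    pairs = []
    for x in w:
        if 18 != limit:
            pairs.append(limit // w)
    limit = (7 - limit) // (w * 17)
    z = w
    if 34 != z:
        w = w * limit[w]
    limit = 14
    z = z + limit * w
    pairs = pairs * w
    if limit < 0:
        w = 37
    else:
        w = w * (w // z)
    limit = limit[w]
    w = z - limit
    w = limit
    return limit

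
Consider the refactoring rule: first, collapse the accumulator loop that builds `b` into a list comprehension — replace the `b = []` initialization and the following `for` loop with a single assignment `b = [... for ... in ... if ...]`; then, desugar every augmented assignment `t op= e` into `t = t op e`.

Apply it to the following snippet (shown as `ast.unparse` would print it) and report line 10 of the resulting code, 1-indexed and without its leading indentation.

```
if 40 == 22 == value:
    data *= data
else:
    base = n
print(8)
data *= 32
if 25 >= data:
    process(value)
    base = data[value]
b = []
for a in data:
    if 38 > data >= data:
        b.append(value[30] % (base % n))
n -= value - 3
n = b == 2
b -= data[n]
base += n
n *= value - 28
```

Transformed code:
if 40 == 22 == value:
    data = data * data
else:
    base = n
print(8)
data = data * 32
if 25 >= data:
    process(value)
    base = data[value]
b = [value[30] % (base % n) for a in data if 38 > data >= data]
n = n - (value - 3)
n = b == 2
b = b - data[n]
base = base + n
n = n * (value - 28)

b = [value[30] % (base % n) for a in data if 38 > data >= data]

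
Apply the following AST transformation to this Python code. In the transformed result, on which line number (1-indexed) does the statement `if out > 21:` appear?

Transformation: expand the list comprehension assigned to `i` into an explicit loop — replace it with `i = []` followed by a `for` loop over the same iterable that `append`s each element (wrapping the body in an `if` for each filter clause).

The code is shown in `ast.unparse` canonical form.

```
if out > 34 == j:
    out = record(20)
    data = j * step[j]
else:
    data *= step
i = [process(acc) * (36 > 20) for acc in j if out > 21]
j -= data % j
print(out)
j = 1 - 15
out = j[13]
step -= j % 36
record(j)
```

Transformed code:
if out > 34 == j:
    out = record(20)
    data = j * step[j]
else:
    data *= step
i = []
for acc in j:
    if out > 21:
        i.append(process(acc) * (36 > 20))
j -= data % j
print(out)
j = 1 - 15
out = j[13]
step -= j % 36
record(j)

8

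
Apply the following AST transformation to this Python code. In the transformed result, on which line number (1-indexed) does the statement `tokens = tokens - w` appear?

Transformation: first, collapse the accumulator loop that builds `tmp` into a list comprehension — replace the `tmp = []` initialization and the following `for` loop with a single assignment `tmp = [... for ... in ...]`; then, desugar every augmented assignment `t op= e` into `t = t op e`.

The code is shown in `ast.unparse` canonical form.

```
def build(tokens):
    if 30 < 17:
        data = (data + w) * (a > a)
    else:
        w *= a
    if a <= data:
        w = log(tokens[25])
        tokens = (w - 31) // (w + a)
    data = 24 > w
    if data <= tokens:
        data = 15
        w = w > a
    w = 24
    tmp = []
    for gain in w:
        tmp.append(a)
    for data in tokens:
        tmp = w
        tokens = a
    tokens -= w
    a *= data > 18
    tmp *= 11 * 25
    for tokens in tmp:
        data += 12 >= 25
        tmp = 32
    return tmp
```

Transformed code:
def build(tokens):
    if 30 < 17:
        data = (data + w) * (a > a)
    else:
        w = w * a
    if a <= data:
        w = log(tokens[25])
        tokens = (w - 31) // (w + a)
    data = 24 > w
    if data <= tokens:
        data = 15
        w = w > a
    w = 24
    tmp = [a for gain in w]
    for data in tokens:
        tmp = w
        tokens = a
    tokens = tokens - w
    a = a * (data > 18)
    tmp = tmp * (11 * 25)
    for tokens in tmp:
        data = data + (12 >= 25)
        tmp = 32
    return tmp

18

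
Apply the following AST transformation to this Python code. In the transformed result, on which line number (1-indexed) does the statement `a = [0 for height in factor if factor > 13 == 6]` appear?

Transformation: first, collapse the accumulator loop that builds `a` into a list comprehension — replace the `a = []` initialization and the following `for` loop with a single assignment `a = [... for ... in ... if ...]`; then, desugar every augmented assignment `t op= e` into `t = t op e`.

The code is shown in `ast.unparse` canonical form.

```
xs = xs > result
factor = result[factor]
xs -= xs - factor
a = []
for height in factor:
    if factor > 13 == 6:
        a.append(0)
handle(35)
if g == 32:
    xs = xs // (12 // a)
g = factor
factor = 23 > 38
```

4

Transformed code:
xs = xs > result
factor = result[factor]
xs = xs - (xs - factor)
a = [0 for height in factor if factor > 13 == 6]
handle(35)
if g == 32:
    xs = xs // (12 // a)
g = factor
factor = 23 > 38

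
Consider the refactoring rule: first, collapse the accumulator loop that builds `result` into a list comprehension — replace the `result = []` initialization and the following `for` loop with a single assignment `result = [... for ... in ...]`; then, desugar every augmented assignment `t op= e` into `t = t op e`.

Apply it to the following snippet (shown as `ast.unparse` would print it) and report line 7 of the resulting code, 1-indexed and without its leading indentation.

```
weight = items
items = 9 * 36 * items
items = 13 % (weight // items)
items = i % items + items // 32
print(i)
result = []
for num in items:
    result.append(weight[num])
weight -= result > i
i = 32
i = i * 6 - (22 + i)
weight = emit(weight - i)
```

Transformed code:
weight = items
items = 9 * 36 * items
items = 13 % (weight // items)
items = i % items + items // 32
print(i)
result = [weight[num] for num in items]
weight = weight - (result > i)
i = 32
i = i * 6 - (22 + i)
weight = emit(weight - i)

weight = weight - (result > i)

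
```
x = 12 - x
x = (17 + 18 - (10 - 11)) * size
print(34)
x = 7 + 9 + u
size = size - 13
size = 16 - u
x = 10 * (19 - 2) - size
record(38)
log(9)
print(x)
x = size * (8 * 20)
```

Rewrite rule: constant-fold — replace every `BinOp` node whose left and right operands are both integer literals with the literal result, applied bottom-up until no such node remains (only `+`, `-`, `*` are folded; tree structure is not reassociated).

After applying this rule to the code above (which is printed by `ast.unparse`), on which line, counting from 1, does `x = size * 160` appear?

Transformed code:
x = 12 - x
x = 36 * size
print(34)
x = 16 + u
size = size - 13
size = 16 - u
x = 170 - size
record(38)
log(9)
print(x)
x = size * 160

11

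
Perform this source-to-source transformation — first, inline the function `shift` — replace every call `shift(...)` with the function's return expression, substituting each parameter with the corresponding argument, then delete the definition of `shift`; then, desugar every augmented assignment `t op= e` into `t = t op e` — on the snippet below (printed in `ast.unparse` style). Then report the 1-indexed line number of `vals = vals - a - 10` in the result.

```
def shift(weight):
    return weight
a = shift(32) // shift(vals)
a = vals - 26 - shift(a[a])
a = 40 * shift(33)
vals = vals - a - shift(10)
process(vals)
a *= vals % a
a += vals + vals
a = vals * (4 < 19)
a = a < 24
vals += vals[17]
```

4

Transformed code:
a = 32 // vals
a = vals - 26 - a[a]
a = 40 * 33
vals = vals - a - 10
process(vals)
a = a * (vals % a)
a = a + (vals + vals)
a = vals * (4 < 19)
a = a < 24
vals = vals + vals[17]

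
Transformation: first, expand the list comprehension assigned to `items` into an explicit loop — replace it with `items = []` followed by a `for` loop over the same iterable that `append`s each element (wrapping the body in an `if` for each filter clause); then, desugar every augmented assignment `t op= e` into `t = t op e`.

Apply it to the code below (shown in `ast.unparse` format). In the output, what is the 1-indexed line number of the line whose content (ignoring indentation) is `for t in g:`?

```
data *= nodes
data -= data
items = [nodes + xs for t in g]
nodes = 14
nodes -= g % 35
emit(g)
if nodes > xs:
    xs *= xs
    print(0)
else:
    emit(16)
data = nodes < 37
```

4

Transformed code:
data = data * nodes
data = data - data
items = []
for t in g:
    items.append(nodes + xs)
nodes = 14
nodes = nodes - g % 35
emit(g)
if nodes > xs:
    xs = xs * xs
    print(0)
else:
    emit(16)
data = nodes < 37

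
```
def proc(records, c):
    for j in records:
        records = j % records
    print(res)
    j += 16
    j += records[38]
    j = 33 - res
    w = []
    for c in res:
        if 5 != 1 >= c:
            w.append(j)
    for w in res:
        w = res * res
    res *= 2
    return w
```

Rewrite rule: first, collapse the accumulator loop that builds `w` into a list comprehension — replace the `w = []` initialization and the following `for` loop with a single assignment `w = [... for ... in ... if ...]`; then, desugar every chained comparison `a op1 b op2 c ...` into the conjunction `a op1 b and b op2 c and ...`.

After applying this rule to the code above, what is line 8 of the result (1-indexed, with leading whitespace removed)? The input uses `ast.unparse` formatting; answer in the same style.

Transformed code:
def proc(records, c):
    for j in records:
        records = j % records
    print(res)
    j += 16
    j += records[38]
    j = 33 - res
    w = [j for c in res if 5 != 1 and 1 >= c]
    for w in res:
        w = res * res
    res *= 2
    return w

w = [j for c in res if 5 != 1 and 1 >= c]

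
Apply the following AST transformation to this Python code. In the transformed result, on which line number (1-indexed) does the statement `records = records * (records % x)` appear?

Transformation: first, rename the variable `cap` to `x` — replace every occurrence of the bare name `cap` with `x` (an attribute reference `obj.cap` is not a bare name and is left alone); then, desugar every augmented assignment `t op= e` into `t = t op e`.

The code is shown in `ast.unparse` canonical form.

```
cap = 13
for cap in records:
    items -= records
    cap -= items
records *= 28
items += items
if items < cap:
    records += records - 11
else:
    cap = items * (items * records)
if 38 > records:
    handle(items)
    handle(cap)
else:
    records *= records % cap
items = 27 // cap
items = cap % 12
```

15

Transformed code:
x = 13
for x in records:
    items = items - records
    x = x - items
records = records * 28
items = items + items
if items < x:
    records = records + (records - 11)
else:
    x = items * (items * records)
if 38 > records:
    handle(items)
    handle(x)
else:
    records = records * (records % x)
items = 27 // x
items = x % 12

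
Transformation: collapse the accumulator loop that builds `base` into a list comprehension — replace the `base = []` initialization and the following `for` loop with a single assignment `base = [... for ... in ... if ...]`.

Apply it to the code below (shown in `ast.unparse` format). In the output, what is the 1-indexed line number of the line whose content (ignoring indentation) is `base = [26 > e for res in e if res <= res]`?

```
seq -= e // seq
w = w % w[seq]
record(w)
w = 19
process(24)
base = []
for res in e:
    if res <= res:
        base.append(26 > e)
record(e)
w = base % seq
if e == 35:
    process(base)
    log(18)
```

6

Transformed code:
seq -= e // seq
w = w % w[seq]
record(w)
w = 19
process(24)
base = [26 > e for res in e if res <= res]
record(e)
w = base % seq
if e == 35:
    process(base)
    log(18)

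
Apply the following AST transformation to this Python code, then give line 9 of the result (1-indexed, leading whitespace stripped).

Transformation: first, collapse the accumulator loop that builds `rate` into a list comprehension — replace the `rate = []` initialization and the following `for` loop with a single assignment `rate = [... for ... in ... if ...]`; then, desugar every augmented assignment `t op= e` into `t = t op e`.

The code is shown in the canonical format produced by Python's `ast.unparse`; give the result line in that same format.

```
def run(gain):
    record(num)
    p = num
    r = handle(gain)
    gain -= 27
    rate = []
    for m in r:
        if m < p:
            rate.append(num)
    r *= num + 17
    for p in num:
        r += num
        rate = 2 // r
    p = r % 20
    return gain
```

r = r + num

Transformed code:
def run(gain):
    record(num)
    p = num
    r = handle(gain)
    gain = gain - 27
    rate = [num for m in r if m < p]
    r = r * (num + 17)
    for p in num:
        r = r + num
        rate = 2 // r
    p = r % 20
    return gain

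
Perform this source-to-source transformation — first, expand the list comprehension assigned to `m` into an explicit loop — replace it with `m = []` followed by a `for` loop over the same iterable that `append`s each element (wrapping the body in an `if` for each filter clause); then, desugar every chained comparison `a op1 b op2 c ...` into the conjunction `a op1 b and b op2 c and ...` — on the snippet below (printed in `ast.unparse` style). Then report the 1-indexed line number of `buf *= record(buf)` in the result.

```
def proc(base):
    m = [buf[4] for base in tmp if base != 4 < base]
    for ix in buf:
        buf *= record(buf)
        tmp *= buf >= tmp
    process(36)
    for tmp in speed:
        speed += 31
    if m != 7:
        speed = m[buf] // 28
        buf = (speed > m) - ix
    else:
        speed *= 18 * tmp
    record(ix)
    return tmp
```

Transformed code:
def proc(base):
    m = []
    for base in tmp:
        if base != 4 and 4 < base:
            m.append(buf[4])
    for ix in buf:
        buf *= record(buf)
        tmp *= buf >= tmp
    process(36)
    for tmp in speed:
        speed += 31
    if m != 7:
        speed = m[buf] // 28
        buf = (speed > m) - ix
    else:
        speed *= 18 * tmp
    record(ix)
    return tmp

7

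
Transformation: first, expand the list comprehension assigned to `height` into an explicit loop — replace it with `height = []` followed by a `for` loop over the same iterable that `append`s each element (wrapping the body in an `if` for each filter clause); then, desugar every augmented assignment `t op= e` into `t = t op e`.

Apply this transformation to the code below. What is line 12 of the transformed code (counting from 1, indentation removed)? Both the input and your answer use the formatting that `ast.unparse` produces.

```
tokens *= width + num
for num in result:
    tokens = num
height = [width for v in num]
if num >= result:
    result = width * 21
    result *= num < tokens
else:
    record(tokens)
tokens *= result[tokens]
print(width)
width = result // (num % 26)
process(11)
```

Transformed code:
tokens = tokens * (width + num)
for num in result:
    tokens = num
height = []
for v in num:
    height.append(width)
if num >= result:
    result = width * 21
    result = result * (num < tokens)
else:
    record(tokens)
tokens = tokens * result[tokens]
print(width)
width = result // (num % 26)
process(11)

tokens = tokens * result[tokens]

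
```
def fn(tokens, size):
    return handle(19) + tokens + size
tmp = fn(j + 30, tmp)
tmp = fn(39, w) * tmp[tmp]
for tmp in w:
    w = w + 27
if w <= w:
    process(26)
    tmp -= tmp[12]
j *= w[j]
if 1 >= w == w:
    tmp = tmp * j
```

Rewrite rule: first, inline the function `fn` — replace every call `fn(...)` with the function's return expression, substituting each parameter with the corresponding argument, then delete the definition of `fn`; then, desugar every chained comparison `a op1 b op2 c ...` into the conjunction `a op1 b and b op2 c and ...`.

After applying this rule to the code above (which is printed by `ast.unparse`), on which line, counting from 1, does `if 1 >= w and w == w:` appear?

Transformed code:
tmp = handle(19) + (j + 30) + tmp
tmp = (handle(19) + 39 + w) * tmp[tmp]
for tmp in w:
    w = w + 27
if w <= w:
    process(26)
    tmp -= tmp[12]
j *= w[j]
if 1 >= w and w == w:
    tmp = tmp * j

9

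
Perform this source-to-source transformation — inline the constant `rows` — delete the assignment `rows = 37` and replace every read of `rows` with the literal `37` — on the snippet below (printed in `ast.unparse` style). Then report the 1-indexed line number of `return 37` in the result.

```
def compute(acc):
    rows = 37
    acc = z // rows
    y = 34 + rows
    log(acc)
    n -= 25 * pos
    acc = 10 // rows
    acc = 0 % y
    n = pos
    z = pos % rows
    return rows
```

Transformed code:
def compute(acc):
    acc = z // 37
    y = 34 + 37
    log(acc)
    n -= 25 * pos
    acc = 10 // 37
    acc = 0 % y
    n = pos
    z = pos % 37
    return 37

10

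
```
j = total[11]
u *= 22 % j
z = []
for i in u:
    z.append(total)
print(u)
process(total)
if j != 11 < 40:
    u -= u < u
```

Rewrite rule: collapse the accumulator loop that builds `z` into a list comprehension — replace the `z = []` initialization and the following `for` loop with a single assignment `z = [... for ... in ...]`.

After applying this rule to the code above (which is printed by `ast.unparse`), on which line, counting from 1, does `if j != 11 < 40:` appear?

Transformed code:
j = total[11]
u *= 22 % j
z = [total for i in u]
print(u)
process(total)
if j != 11 < 40:
    u -= u < u

6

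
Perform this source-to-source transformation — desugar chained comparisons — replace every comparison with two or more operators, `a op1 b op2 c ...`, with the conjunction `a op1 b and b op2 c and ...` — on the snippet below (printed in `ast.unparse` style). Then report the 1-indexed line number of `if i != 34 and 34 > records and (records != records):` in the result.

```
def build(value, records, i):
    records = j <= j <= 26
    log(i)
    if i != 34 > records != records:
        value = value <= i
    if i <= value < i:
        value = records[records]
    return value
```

Transformed code:
def build(value, records, i):
    records = j <= j and j <= 26
    log(i)
    if i != 34 and 34 > records and (records != records):
        value = value <= i
    if i <= value and value < i:
        value = records[records]
    return value

4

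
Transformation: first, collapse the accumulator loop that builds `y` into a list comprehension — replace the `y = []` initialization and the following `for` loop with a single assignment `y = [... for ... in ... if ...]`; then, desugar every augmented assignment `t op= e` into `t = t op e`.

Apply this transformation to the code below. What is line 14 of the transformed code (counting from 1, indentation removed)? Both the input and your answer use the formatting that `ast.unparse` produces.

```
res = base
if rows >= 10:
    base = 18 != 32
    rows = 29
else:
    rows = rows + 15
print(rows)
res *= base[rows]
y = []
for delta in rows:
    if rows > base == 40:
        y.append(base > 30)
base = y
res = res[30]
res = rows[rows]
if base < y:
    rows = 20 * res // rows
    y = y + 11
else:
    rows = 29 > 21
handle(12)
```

Transformed code:
res = base
if rows >= 10:
    base = 18 != 32
    rows = 29
else:
    rows = rows + 15
print(rows)
res = res * base[rows]
y = [base > 30 for delta in rows if rows > base == 40]
base = y
res = res[30]
res = rows[rows]
if base < y:
    rows = 20 * res // rows
    y = y + 11
else:
    rows = 29 > 21
handle(12)

rows = 20 * res // rows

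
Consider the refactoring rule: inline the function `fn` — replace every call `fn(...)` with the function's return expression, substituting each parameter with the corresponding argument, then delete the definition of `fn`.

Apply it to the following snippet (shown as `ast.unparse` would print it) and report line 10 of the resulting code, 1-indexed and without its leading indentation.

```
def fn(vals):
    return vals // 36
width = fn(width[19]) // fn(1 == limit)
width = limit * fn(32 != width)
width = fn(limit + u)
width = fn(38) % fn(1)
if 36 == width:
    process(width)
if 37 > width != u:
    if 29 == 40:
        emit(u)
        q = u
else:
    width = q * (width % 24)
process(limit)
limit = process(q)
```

Transformed code:
width = width[19] // 36 // ((1 == limit) // 36)
width = limit * ((32 != width) // 36)
width = (limit + u) // 36
width = 38 // 36 % (1 // 36)
if 36 == width:
    process(width)
if 37 > width != u:
    if 29 == 40:
        emit(u)
        q = u
else:
    width = q * (width % 24)
process(limit)
limit = process(q)

q = u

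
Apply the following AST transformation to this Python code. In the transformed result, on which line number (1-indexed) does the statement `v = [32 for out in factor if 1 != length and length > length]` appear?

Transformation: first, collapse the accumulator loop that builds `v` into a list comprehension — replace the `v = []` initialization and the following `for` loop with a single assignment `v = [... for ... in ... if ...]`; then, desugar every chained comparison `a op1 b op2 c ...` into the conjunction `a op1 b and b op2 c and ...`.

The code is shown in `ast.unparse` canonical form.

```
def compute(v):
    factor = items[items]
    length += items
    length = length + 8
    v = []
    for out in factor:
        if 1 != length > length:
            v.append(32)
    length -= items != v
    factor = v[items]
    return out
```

5

Transformed code:
def compute(v):
    factor = items[items]
    length += items
    length = length + 8
    v = [32 for out in factor if 1 != length and length > length]
    length -= items != v
    factor = v[items]
    return out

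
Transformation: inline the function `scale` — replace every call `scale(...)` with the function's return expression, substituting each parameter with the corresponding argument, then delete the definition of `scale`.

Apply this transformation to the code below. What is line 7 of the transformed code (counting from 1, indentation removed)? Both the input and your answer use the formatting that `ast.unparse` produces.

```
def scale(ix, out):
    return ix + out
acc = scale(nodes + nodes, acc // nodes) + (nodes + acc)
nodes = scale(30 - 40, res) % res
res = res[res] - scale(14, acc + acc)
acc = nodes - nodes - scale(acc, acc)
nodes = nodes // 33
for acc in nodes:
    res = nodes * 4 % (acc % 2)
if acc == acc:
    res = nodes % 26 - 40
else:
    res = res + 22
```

Transformed code:
acc = nodes + nodes + acc // nodes + (nodes + acc)
nodes = (30 - 40 + res) % res
res = res[res] - (14 + (acc + acc))
acc = nodes - nodes - (acc + acc)
nodes = nodes // 33
for acc in nodes:
    res = nodes * 4 % (acc % 2)
if acc == acc:
    res = nodes % 26 - 40
else:
    res = res + 22

res = nodes * 4 % (acc % 2)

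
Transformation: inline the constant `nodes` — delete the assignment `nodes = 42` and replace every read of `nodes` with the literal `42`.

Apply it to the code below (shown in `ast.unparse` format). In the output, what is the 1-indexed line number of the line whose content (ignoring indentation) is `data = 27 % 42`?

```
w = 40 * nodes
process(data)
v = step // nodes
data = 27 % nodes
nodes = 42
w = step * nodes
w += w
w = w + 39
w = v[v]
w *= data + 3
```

Transformed code:
w = 40 * 42
process(data)
v = step // 42
data = 27 % 42
w = step * 42
w += w
w = w + 39
w = v[v]
w *= data + 3

4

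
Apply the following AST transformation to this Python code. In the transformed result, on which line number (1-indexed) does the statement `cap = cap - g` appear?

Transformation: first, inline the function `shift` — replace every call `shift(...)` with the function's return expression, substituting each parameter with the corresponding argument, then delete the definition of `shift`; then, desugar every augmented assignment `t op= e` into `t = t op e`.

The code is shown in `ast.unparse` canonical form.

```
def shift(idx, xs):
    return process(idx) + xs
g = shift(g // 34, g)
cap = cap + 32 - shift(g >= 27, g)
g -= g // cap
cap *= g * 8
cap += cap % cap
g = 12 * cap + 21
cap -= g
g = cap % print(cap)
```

7

Transformed code:
g = process(g // 34) + g
cap = cap + 32 - (process(g >= 27) + g)
g = g - g // cap
cap = cap * (g * 8)
cap = cap + cap % cap
g = 12 * cap + 21
cap = cap - g
g = cap % print(cap)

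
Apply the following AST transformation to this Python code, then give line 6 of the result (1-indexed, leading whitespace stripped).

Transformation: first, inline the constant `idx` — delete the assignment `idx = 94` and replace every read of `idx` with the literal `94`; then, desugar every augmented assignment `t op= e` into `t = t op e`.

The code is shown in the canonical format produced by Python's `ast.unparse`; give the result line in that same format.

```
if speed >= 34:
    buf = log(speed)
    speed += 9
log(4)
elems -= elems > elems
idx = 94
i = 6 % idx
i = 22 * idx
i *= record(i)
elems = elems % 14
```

Transformed code:
if speed >= 34:
    buf = log(speed)
    speed = speed + 9
log(4)
elems = elems - (elems > elems)
i = 6 % 94
i = 22 * 94
i = i * record(i)
elems = elems % 14

i = 6 % 94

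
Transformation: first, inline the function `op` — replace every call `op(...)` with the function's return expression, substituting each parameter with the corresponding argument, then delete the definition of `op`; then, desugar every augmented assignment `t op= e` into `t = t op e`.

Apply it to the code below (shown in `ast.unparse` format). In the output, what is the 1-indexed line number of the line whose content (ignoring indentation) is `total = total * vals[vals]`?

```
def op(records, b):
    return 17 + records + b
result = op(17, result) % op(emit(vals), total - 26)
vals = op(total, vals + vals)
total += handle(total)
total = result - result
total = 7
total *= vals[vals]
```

6

Transformed code:
result = (17 + 17 + result) % (17 + emit(vals) + (total - 26))
vals = 17 + total + (vals + vals)
total = total + handle(total)
total = result - result
total = 7
total = total * vals[vals]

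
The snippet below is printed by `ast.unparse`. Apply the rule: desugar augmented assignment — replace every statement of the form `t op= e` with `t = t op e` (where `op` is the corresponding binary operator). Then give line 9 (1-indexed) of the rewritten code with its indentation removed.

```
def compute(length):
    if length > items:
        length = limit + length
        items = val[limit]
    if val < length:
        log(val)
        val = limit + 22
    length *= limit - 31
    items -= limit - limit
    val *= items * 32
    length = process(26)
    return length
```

items = items - (limit - limit)

Transformed code:
def compute(length):
    if length > items:
        length = limit + length
        items = val[limit]
    if val < length:
        log(val)
        val = limit + 22
    length = length * (limit - 31)
    items = items - (limit - limit)
    val = val * (items * 32)
    length = process(26)
    return length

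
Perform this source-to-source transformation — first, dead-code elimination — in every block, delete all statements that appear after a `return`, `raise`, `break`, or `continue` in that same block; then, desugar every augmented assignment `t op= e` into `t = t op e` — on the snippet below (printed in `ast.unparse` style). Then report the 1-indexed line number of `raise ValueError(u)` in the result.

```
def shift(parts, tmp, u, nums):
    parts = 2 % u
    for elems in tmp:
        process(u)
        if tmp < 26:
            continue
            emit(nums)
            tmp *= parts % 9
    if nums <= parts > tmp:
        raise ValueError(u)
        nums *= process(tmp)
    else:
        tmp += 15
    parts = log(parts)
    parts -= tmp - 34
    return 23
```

8

Transformed code:
def shift(parts, tmp, u, nums):
    parts = 2 % u
    for elems in tmp:
        process(u)
        if tmp < 26:
            continue
    if nums <= parts > tmp:
        raise ValueError(u)
    else:
        tmp = tmp + 15
    parts = log(parts)
    parts = parts - (tmp - 34)
    return 23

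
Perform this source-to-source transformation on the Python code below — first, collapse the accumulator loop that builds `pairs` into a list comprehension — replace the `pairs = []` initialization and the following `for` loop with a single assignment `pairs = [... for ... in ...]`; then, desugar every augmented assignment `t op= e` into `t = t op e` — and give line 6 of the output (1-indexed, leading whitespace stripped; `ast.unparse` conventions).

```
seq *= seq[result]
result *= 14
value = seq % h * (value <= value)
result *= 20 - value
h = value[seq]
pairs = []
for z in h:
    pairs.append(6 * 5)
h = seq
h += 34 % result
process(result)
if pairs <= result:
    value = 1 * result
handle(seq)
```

pairs = [6 * 5 for z in h]

Transformed code:
seq = seq * seq[result]
result = result * 14
value = seq % h * (value <= value)
result = result * (20 - value)
h = value[seq]
pairs = [6 * 5 for z in h]
h = seq
h = h + 34 % result
process(result)
if pairs <= result:
    value = 1 * result
handle(seq)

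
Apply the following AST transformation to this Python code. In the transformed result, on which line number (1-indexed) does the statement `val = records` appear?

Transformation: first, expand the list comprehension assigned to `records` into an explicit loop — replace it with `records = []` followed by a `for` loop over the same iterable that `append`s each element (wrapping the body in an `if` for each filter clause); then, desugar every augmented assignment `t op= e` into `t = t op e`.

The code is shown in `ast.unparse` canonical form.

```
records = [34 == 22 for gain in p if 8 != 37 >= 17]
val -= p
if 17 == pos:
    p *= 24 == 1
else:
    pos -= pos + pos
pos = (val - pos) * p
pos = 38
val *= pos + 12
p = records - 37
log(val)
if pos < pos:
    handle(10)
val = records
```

17

Transformed code:
records = []
for gain in p:
    if 8 != 37 >= 17:
        records.append(34 == 22)
val = val - p
if 17 == pos:
    p = p * (24 == 1)
else:
    pos = pos - (pos + pos)
pos = (val - pos) * p
pos = 38
val = val * (pos + 12)
p = records - 37
log(val)
if pos < pos:
    handle(10)
val = records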